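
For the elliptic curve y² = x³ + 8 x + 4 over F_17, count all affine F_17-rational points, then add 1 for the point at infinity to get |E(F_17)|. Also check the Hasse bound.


Affine points = {(0, 2), (0, 15), (1, 8), (1, 9), (3, 2), (3, 15), (4, 7), (4, 10), (5, 4), (5, 13), (6, 8), (6, 9), (8, 6), (8, 11), (10, 8), (10, 9), (12, 3), (12, 14), (14, 2), (14, 15)}; affine count = 20; |E(F_17)| = 21.

Discriminant check: Δ ∝ 4a³ + 27b² = 4·8³ + 27·4² = 4·512 + 27·16 ≡ 15 (mod 17). Nonzero ⇒ E is nonsingular.
For each x ∈ F_17, compute rhs = x³ + 8·x + 4 mod 17, then count y ∈ F_17 with y² ≡ rhs.
  x = 0: rhs = 4, matching y values: 2, 15 (2 points).
  x = 1: rhs = 13, matching y values: 8, 9 (2 points).
  x = 2: rhs = 11, matching y values: none (0 points).
  x = 3: rhs = 4, matching y values: 2, 15 (2 points).
  x = 4: rhs = 15, matching y values: 7, 10 (2 points).
  x = 5: rhs = 16, matching y values: 4, 13 (2 points).
  x = 6: rhs = 13, matching y values: 8, 9 (2 points).
  x = 7: rhs = 12, matching y values: none (0 points).
  x = 8: rhs = 2, matching y values: 6, 11 (2 points).
  x = 9: rhs = 6, matching y values: none (0 points).
  x = 10: rhs = 13, matching y values: 8, 9 (2 points).
  x = 11: rhs = 12, matching y values: none (0 points).
  x = 12: rhs = 9, matching y values: 3, 14 (2 points).
  x = 13: rhs = 10, matching y values: none (0 points).
  x = 14: rhs = 4, matching y values: 2, 15 (2 points).
  x = 15: rhs = 14, matching y values: none (0 points).
  x = 16: rhs = 12, matching y values: none (0 points).
Total affine count: 20.
Full point count |E(F_17)| = 20 + 1 = 21.
Hasse bound: |21 − (17+1)| = |3| = 3 ≤ 2√17 ≈ 8.2462 ✓.


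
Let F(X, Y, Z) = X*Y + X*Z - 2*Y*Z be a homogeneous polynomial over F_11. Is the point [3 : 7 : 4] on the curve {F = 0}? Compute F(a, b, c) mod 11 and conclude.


F(3,7,4) ≡ 10 (mod 11); P is NOT on the curve.

Evaluate F(3, 7, 4) term-by-term (mod 11).
  X*Y ↦ 1·3·7·1 = 21
  X*Z ↦ 1·3·1·4 = 12
  -2*Y*Z ↦ -2·1·7·4 = -56
Sum: F(3, 7, 4) = (21) + (12) + (-56) = -23.
Reducing mod 11: -23 ≡ 10 (mod 11).
Since F(a, b, c) ≡ 10 ≠ 0 (mod 11), P does NOT lie on the curve.


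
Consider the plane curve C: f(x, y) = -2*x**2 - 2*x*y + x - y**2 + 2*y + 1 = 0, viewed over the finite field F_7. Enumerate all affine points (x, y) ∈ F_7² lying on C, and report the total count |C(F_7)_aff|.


Affine F_7-points: {(0, 4), (0, 5), (1, 0), (3, 0), (3, 3), (5, 3), (6, 5), (6, 6)}; count = 8.

For each of the 49 pairs (x, y) ∈ F_7², evaluate f(x, y) mod 7. Record the zeros.
  x = 0: [0↦1, 1↦2, 2↦1, 3↦5, 4↦0, 5↦0, 6↦5]  zeros at y ∈ {4, 5}
  x = 1: [0↦0, 1↦6, 2↦3, 3↦5, 4↦5, 5↦3, 6↦6]  zeros at y ∈ {0}
  x = 2: [0↦2, 1↦6, 2↦1, 3↦1, 4↦6, 5↦2, 6↦3]  zeros at y ∈ ∅
  x = 3: [0↦0, 1↦2, 2↦2, 3↦0, 4↦3, 5↦4, 6↦3]  zeros at y ∈ {0, 3}
  x = 4: [0↦1, 1↦1, 2↦6, 3↦2, 4↦3, 5↦2, 6↦6]  zeros at y ∈ ∅
  x = 5: [0↦5, 1↦3, 2↦6, 3↦0, 4↦6, 5↦3, 6↦5]  zeros at y ∈ {3}
  x = 6: [0↦5, 1↦1, 2↦2, 3↦1, 4↦5, 5↦0, 6↦0]  zeros at y ∈ {5, 6}
Collecting zeros: affine points = {(0, 4), (0, 5), (1, 0), (3, 0), (3, 3), (5, 3), (6, 5), (6, 6)}.
Total count |C(F_7)_aff| = 8.


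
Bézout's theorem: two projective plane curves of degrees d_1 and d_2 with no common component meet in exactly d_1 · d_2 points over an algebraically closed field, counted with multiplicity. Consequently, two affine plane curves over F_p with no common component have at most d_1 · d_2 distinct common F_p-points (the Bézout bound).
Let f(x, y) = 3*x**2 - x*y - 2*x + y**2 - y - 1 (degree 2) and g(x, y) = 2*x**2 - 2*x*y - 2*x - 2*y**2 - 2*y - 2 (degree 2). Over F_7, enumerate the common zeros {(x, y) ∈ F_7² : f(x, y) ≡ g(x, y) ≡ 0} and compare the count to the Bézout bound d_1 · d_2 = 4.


Common zeros: {(5, 4)}; count = 1; Bézout bound = 4.

deg(f) = 2, deg(g) = 2, so Bézout bound = 4.
Scan x ∈ F_7. For each x, list the y ∈ F_7 with f(x, y) ≡ 0 and those with g(x, y) ≡ 0 (mod 7); the common zeros in that column are the intersection.
  x = 0: f ≡ 0 at y ∈ ∅; g ≡ 0 at y ∈ {2, 4}; common: ∅.
  x = 1: f ≡ 0 at y ∈ {0, 2}; g ≡ 0 at y ∈ {6}; common: ∅.
  x = 2: f ≡ 0 at y ∈ {0, 3}; g ≡ 0 at y ∈ ∅; common: ∅.
  x = 3: f ≡ 0 at y ∈ ∅; g ≡ 0 at y ∈ {1, 2}; common: ∅.
  x = 4: f ≡ 0 at y ∈ {1, 4}; g ≡ 0 at y ∈ ∅; common: ∅.
  x = 5: f ≡ 0 at y ∈ {2, 4}; g ≡ 0 at y ∈ {4}; common: {4}.
  x = 6: f ≡ 0 at y ∈ ∅; g ≡ 0 at y ∈ {1, 6}; common: ∅.
Collecting: common zeros = {(5, 4)}, so the count is 1.
Comparison with the Bézout bound: 1 ≤ 4 = deg(f)·deg(g), as expected for curves with no common component (the affine F_7-count falls short of the bound because intersections may lie at infinity, over extension fields, or carry multiplicity).


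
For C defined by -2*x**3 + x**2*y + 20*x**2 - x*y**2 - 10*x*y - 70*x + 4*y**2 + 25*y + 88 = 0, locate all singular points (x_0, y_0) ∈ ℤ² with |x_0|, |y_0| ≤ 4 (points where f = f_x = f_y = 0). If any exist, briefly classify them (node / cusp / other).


Singular points: {(3, -2)}; classification: cusp.

Compute partial derivatives:
  f_x = -6*x**2 + 2*x*y + 40*x - y**2 - 10*y - 70.
  f_y = x**2 - 2*x*y - 10*x + 8*y + 25.
Scan x_0 ∈ {−4, ..., 4}. For each x_0, f_y(x_0, y) is a polynomial in y; find its integer roots y ∈ {−4, ..., 4}, then test f_x and f at those candidates.
  x = -4: f_y(-4, y) = 16*y + 81; no integer root y with |y| ≤ 4.
  x = -3: f_y(-3, y) = 14*y + 64; no integer root y with |y| ≤ 4.
  x = -2: f_y(-2, y) = 12*y + 49; no integer root y with |y| ≤ 4.
  x = -1: f_y(-1, y) = 10*y + 36; no integer root y with |y| ≤ 4.
  x = 0: f_y(0, y) = 8*y + 25; no integer root y with |y| ≤ 4.
  x = 1: f_y(1, y) = 6*y + 16; no integer root y with |y| ≤ 4.
  x = 2: f_y(2, y) = 4*y + 9; no integer root y with |y| ≤ 4.
  x = 3: f_y(3, y) = 2*y + 4; vanishes at y ∈ {-2}. (3, -2): f_x = 0, f = 0 — SINGULAR.
  x = 4: f_y(4, y) = 1; no integer root y with |y| ≤ 4.
Only singular point on the grid: (3, -2).
Classify: substitute x = 3 + u, y = -2 + v and expand: f = -2*u**3 + u**2*v - u*v**2 + v**2.
No constant or linear terms (consistent with a singular point). Quadratic part: v**2. Cubic part: -2*u**3 + u**2*v - u*v**2.
The quadratic part v**2 is a perfect square, so there is a single (double) tangent line v = 0, i.e. y = -2. Restricting the cubic part to that line (v = 0) leaves -2*u**3 ≠ 0, so f is not divisible by v and the branch is v² ≈ 2*u**3 to lowest order — this is a cusp.
Classification: cusp.


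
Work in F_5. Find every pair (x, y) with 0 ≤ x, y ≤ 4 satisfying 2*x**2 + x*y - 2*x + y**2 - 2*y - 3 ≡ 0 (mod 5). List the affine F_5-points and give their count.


Affine F_5-points: {(0, 3), (0, 4), (2, 2), (2, 3), (3, 2), (4, 4)}; count = 6.

For each of the 25 pairs (x, y) ∈ F_5², evaluate f(x, y) mod 5. Record the zeros.
  x = 0: [0↦2, 1↦1, 2↦2, 3↦0, 4↦0]  zeros at y ∈ {3, 4}
  x = 1: [0↦2, 1↦2, 2↦4, 3↦3, 4↦4]  zeros at y ∈ ∅
  x = 2: [0↦1, 1↦2, 2↦0, 3↦0, 4↦2]  zeros at y ∈ {2, 3}
  x = 3: [0↦4, 1↦1, 2↦0, 3↦1, 4↦4]  zeros at y ∈ {2}
  x = 4: [0↦1, 1↦4, 2↦4, 3↦1, 4↦0]  zeros at y ∈ {4}
Collecting zeros: affine points = {(0, 3), (0, 4), (2, 2), (2, 3), (3, 2), (4, 4)}.
Total count |C(F_5)_aff| = 6.


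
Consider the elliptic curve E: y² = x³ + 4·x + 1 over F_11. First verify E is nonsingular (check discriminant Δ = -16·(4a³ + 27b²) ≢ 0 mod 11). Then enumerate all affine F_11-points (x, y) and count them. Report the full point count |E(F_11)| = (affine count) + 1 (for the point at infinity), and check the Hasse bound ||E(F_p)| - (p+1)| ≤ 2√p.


Affine points = {(0, 1), (0, 10), (4, 2), (4, 9), (5, 5), (5, 6), (7, 3), (7, 8)}; affine count = 8; |E(F_11)| = 9.

Discriminant check: Δ ∝ 4a³ + 27b² = 4·4³ + 27·1² = 4·64 + 27·1 ≡ 8 (mod 11). Nonzero ⇒ E is nonsingular.
For each x ∈ F_11, compute rhs = x³ + 4·x + 1 mod 11, then count y ∈ F_11 with y² ≡ rhs.
  x = 0: rhs = 1, matching y values: 1, 10 (2 points).
  x = 1: rhs = 6, matching y values: none (0 points).
  x = 2: rhs = 6, matching y values: none (0 points).
  x = 3: rhs = 7, matching y values: none (0 points).
  x = 4: rhs = 4, matching y values: 2, 9 (2 points).
  x = 5: rhs = 3, matching y values: 5, 6 (2 points).
  x = 6: rhs = 10, matching y values: none (0 points).
  x = 7: rhs = 9, matching y values: 3, 8 (2 points).
  x = 8: rhs = 6, matching y values: none (0 points).
  x = 9: rhs = 7, matching y values: none (0 points).
  x = 10: rhs = 7, matching y values: none (0 points).
Total affine count: 8.
Full point count |E(F_11)| = 8 + 1 = 9.
Hasse bound: |9 − (11+1)| = |-3| = 3 ≤ 2√11 ≈ 6.6332 ✓.


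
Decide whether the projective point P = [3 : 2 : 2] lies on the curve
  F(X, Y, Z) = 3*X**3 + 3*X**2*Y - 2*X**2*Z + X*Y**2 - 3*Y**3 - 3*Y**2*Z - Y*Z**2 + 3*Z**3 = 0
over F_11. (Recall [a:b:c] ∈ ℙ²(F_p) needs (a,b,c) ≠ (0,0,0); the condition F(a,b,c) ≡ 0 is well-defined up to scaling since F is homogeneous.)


F(3,2,2) ≡ 2 (mod 11); P is NOT on the curve.

Evaluate F(3, 2, 2) term-by-term (mod 11).
  3*X**3 ↦ 3·27·1·1 = 81
  3*X**2*Y ↦ 3·9·2·1 = 54
  -2*X**2*Z ↦ -2·9·1·2 = -36
  X*Y**2 ↦ 1·3·4·1 = 12
  -3*Y**3 ↦ -3·1·8·1 = -24
  -3*Y**2*Z ↦ -3·1·4·2 = -24
  -Y*Z**2 ↦ -1·1·2·4 = -8
  3*Z**3 ↦ 3·1·1·8 = 24
Sum: F(3, 2, 2) = (81) + (54) + (-36) + (12) + (-24) + (-24) + (-8) + (24) = 79.
Reducing mod 11: 79 ≡ 2 (mod 11).
Since F(a, b, c) ≡ 2 ≠ 0 (mod 11), P does NOT lie on the curve.


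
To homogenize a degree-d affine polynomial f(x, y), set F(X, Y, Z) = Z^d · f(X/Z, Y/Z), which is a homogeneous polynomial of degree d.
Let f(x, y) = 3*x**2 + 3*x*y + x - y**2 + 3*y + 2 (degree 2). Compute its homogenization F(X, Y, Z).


F(X, Y, Z) = 3*X**2 + 3*X*Y + X*Z - Y**2 + 3*Y*Z + 2*Z**2

deg(f) = 2.
Substitute x = X/Z, y = Y/Z into f, then multiply by Z^2.
  monomial 3·x^2·y^0 ↦ 3·X^2·Y^0·Z^0.
  monomial 3·x^1·y^1 ↦ 3·X^1·Y^1·Z^0.
  monomial 1·x^1·y^0 ↦ 1·X^1·Y^0·Z^1.
  monomial -1·x^0·y^2 ↦ -1·X^0·Y^2·Z^0.
  monomial 3·x^0·y^1 ↦ 3·X^0·Y^1·Z^1.
  monomial 2·x^0·y^0 ↦ 2·X^0·Y^0·Z^2.
Collecting: F(X, Y, Z) = 3*X**2 + 3*X*Y + X*Z - Y**2 + 3*Y*Z + 2*Z**2.


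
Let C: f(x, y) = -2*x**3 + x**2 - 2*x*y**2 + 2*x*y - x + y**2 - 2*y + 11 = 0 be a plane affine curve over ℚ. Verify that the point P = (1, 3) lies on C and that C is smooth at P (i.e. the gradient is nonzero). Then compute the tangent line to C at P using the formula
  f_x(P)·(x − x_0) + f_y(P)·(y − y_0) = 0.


Tangent line at P: -17*x - 6*y + 35 = 0.

Step 1: f(1, 3) = 0, so P lies on C.
Step 2: partial derivatives
  f_x(x, y) = -6*x**2 + 2*x - 2*y**2 + 2*y - 1, f_y(x, y) = -4*x*y + 2*x + 2*y - 2.
  f_x(P) = -17, f_y(P) = -6 (gradient nonzero, so P is smooth).
Step 3: tangent line at P: -17·(x − 1) + -6·(y − 3) = 0.
Expanding: -17*x - 6*y + 35 = 0.


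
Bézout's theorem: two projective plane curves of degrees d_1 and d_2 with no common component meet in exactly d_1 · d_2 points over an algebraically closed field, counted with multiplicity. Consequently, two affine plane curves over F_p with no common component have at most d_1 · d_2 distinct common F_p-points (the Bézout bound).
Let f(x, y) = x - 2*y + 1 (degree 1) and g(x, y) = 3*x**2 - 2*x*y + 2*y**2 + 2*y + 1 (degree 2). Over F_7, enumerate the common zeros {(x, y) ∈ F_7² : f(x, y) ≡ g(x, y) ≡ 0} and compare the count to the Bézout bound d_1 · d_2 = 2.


Common zeros: {(3, 2), (5, 3)}; count = 2; Bézout bound = 2.

deg(f) = 1, deg(g) = 2, so Bézout bound = 2.
Scan x ∈ F_7. For each x, list the y ∈ F_7 with f(x, y) ≡ 0 and those with g(x, y) ≡ 0 (mod 7); the common zeros in that column are the intersection.
  x = 0: f ≡ 0 at y ∈ {4}; g ≡ 0 at y ∈ ∅; common: ∅.
  x = 1: f ≡ 0 at y ∈ {1}; g ≡ 0 at y ∈ ∅; common: ∅.
  x = 2: f ≡ 0 at y ∈ {5}; g ≡ 0 at y ∈ ∅; common: ∅.
  x = 3: f ≡ 0 at y ∈ {2}; g ≡ 0 at y ∈ {0, 2}; common: {2}.
  x = 4: f ≡ 0 at y ∈ {6}; g ≡ 0 at y ∈ {0, 3}; common: ∅.
  x = 5: f ≡ 0 at y ∈ {3}; g ≡ 0 at y ∈ {1, 3}; common: {3}.
  x = 6: f ≡ 0 at y ∈ {0}; g ≡ 0 at y ∈ ∅; common: ∅.
Collecting: common zeros = {(3, 2), (5, 3)}, so the count is 2.
Comparison with the Bézout bound: 2 ≤ 2 = deg(f)·deg(g), as expected for curves with no common component (the bound is attained).


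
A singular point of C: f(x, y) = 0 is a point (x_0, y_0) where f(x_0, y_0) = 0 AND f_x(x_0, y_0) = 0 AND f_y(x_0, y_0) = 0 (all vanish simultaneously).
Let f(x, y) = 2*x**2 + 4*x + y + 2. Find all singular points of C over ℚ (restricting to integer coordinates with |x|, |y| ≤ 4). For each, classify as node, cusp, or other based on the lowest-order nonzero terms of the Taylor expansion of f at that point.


No singular points in the scanned grid; C is smooth there.

Compute partial derivatives:
  f_x = 4*x + 4.
  f_y = 1.
f_y = 1 is a nonzero constant, so f_y never vanishes: no point (x, y) can satisfy f = f_x = f_y = 0. In particular no (x, y) ∈ {−4, ..., 4}² is singular; the curve is smooth.


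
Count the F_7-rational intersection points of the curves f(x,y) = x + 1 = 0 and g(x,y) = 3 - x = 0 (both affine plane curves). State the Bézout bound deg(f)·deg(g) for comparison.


Common zeros: ∅; count = 0; Bézout bound = 1.

deg(f) = 1, deg(g) = 1, so Bézout bound = 1.
Scan x ∈ F_7. For each x, list the y ∈ F_7 with f(x, y) ≡ 0 and those with g(x, y) ≡ 0 (mod 7); the common zeros in that column are the intersection.
  x = 0: f ≡ 0 at y ∈ ∅; g ≡ 0 at y ∈ ∅; common: ∅.
  x = 1: f ≡ 0 at y ∈ ∅; g ≡ 0 at y ∈ ∅; common: ∅.
  x = 2: f ≡ 0 at y ∈ ∅; g ≡ 0 at y ∈ ∅; common: ∅.
  x = 3: f ≡ 0 at y ∈ ∅; g ≡ 0 at y ∈ {0, 1, 2, 3, 4, 5, 6}; common: ∅.
  x = 4: f ≡ 0 at y ∈ ∅; g ≡ 0 at y ∈ ∅; common: ∅.
  x = 5: f ≡ 0 at y ∈ ∅; g ≡ 0 at y ∈ ∅; common: ∅.
  x = 6: f ≡ 0 at y ∈ {0, 1, 2, 3, 4, 5, 6}; g ≡ 0 at y ∈ ∅; common: ∅.
Collecting: common zeros = ∅, so the count is 0.
Comparison with the Bézout bound: 0 ≤ 1 = deg(f)·deg(g), as expected for curves with no common component (the affine F_7-count falls short of the bound because intersections may lie at infinity, over extension fields, or carry multiplicity).


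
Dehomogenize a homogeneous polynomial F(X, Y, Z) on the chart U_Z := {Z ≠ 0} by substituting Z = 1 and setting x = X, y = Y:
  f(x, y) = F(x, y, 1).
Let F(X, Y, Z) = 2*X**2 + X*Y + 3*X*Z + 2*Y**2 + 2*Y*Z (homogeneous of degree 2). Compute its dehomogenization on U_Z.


f(x, y) = 2*x**2 + x*y + 3*x + 2*y**2 + 2*y

On U_Z we set Z = 1. Each monomial c·X^i·Y^j·Z^k in F becomes c·x^i·y^j·1^k = c·x^i·y^j.
Substituting Z = 1: F(X, Y, 1) = 2*x**2 + x*y + 3*x + 2*y**2 + 2*y.
Note: deg(f) ≤ deg(F) = 2; strict inequality happens when F is divisible by Z (lost terms).


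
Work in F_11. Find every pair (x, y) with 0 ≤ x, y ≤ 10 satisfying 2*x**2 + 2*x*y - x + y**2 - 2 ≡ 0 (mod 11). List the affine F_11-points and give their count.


Affine F_11-points: {(2, 9), (4, 6), (4, 8), (5, 4), (5, 8), (6, 1), (6, 9), (7, 2), (7, 6), (8, 2), (8, 4), (10, 1)}; count = 12.

For each of the 121 pairs (x, y) ∈ F_11², evaluate f(x, y) mod 11. Record the zeros.
  x = 0: [0↦9, 1↦10, 2↦2, 3↦7, 4↦3, 5↦1, 6↦1, 7↦3, 8↦7, 9↦2, 10↦10]  zeros at y ∈ ∅
  x = 1: [0↦10, 1↦2, 2↦7, 3↦3, 4↦1, 5↦1, 6↦3, 7↦7, 8↦2, 9↦10, 10↦9]  zeros at y ∈ ∅
  x = 2: [0↦4, 1↦9, 2↦5, 3↦3, 4↦3, 5↦5, 6↦9, 7↦4, 8↦1, 9↦0, 10↦1]  zeros at y ∈ {9}
  x = 3: [0↦2, 1↦9, 2↦7, 3↦7, 4↦9, 5↦2, 6↦8, 7↦5, 8↦4, 9↦5, 10↦8]  zeros at y ∈ ∅
  x = 4: [0↦4, 1↦2, 2↦2, 3↦4, 4↦8, 5↦3, 6↦0, 7↦10, 8↦0, 9↦3, 10↦8]  zeros at y ∈ {6, 8}
  x = 5: [0↦10, 1↦10, 2↦1, 3↦5, 4↦0, 5↦8, 6↦7, 7↦8, 8↦0, 9↦5, 10↦1]  zeros at y ∈ {4, 8}
  x = 6: [0↦9, 1↦0, 2↦4, 3↦10, 4↦7, 5↦6, 6↦7, 7↦10, 8↦4, 9↦0, 10↦9]  zeros at y ∈ {1, 9}
  x = 7: [0↦1, 1↦5, 2↦0, 3↦8, 4↦7, 5↦8, 6↦0, 7↦5, 8↦1, 9↦10, 10↦10]  zeros at y ∈ {2, 6}
  x = 8: [0↦8, 1↦3, 2↦0, 3↦10, 4↦0, 5↦3, 6↦8, 7↦4, 8↦2, 9↦2, 10↦4]  zeros at y ∈ {2, 4}
  x = 9: [0↦8, 1↦5, 2↦4, 3↦5, 4↦8, 5↦2, 6↦9, 7↦7, 8↦7, 9↦9, 10↦2]  zeros at y ∈ ∅
  x = 10: [0↦1, 1↦0, 2↦1, 3↦4, 4↦9, 5↦5, 6↦3, 7↦3, 8↦5, 9↦9, 10↦4]  zeros at y ∈ {1}
Collecting zeros: affine points = {(2, 9), (4, 6), (4, 8), (5, 4), (5, 8), (6, 1), (6, 9), (7, 2), (7, 6), (8, 2), (8, 4), (10, 1)}.
Total count |C(F_11)_aff| = 12.


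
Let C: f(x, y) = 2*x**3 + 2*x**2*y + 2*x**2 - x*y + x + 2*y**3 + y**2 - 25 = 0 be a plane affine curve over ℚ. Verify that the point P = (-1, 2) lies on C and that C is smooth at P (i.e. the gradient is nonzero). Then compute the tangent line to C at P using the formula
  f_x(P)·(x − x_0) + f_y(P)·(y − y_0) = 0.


Tangent line at P: -7*x + 31*y - 69 = 0.

Step 1: f(-1, 2) = 0, so P lies on C.
Step 2: partial derivatives
  f_x(x, y) = 6*x**2 + 4*x*y + 4*x - y + 1, f_y(x, y) = 2*x**2 - x + 6*y**2 + 2*y.
  f_x(P) = -7, f_y(P) = 31 (gradient nonzero, so P is smooth).
Step 3: tangent line at P: -7·(x − -1) + 31·(y − 2) = 0.
Expanding: -7*x + 31*y - 69 = 0.


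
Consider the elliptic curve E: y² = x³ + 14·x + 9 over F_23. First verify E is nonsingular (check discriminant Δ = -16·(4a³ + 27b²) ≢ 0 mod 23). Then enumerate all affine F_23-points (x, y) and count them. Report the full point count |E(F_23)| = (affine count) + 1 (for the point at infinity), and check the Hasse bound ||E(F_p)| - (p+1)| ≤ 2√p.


Affine points = {(0, 3), (0, 20), (1, 1), (1, 22), (3, 3), (3, 20), (7, 6), (7, 17), (8, 9), (8, 14), (9, 6), (9, 17), (15, 11), (15, 12), (17, 10), (17, 13), (19, 2), (19, 21), (20, 3), (20, 20)}; affine count = 20; |E(F_23)| = 21.

Discriminant check: Δ ∝ 4a³ + 27b² = 4·14³ + 27·9² = 4·2744 + 27·81 ≡ 7 (mod 23). Nonzero ⇒ E is nonsingular.
For each x ∈ F_23, compute rhs = x³ + 14·x + 9 mod 23, then count y ∈ F_23 with y² ≡ rhs.
  x = 0: rhs = 9, matching y values: 3, 20 (2 points).
  x = 1: rhs = 1, matching y values: 1, 22 (2 points).
  x = 2: rhs = 22, matching y values: none (0 points).
  x = 3: rhs = 9, matching y values: 3, 20 (2 points).
  x = 4: rhs = 14, matching y values: none (0 points).
  x = 5: rhs = 20, matching y values: none (0 points).
  x = 6: rhs = 10, matching y values: none (0 points).
  x = 7: rhs = 13, matching y values: 6, 17 (2 points).
  x = 8: rhs = 12, matching y values: 9, 14 (2 points).
  x = 9: rhs = 13, matching y values: 6, 17 (2 points).
  x = 10: rhs = 22, matching y values: none (0 points).
  x = 11: rhs = 22, matching y values: none (0 points).
  x = 12: rhs = 19, matching y values: none (0 points).
  x = 13: rhs = 19, matching y values: none (0 points).
  x = 14: rhs = 5, matching y values: none (0 points).
  x = 15: rhs = 6, matching y values: 11, 12 (2 points).
  x = 16: rhs = 5, matching y values: none (0 points).
  x = 17: rhs = 8, matching y values: 10, 13 (2 points).
  x = 18: rhs = 21, matching y values: none (0 points).
  x = 19: rhs = 4, matching y values: 2, 21 (2 points).
  x = 20: rhs = 9, matching y values: 3, 20 (2 points).
  x = 21: rhs = 19, matching y values: none (0 points).
  x = 22: rhs = 17, matching y values: none (0 points).
Total affine count: 20.
Full point count |E(F_23)| = 20 + 1 = 21.
Hasse bound: |21 − (23+1)| = |-3| = 3 ≤ 2√23 ≈ 9.5917 ✓.


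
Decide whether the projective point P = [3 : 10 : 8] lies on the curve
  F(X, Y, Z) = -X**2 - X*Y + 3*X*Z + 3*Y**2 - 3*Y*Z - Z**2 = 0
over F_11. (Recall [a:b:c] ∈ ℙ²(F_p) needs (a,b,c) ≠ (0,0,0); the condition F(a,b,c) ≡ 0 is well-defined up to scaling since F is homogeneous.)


F(3,10,8) ≡ 7 (mod 11); P is NOT on the curve.

Evaluate F(3, 10, 8) term-by-term (mod 11).
  -X**2 ↦ -1·9·1·1 = -9
  -X*Y ↦ -1·3·10·1 = -30
  3*X*Z ↦ 3·3·1·8 = 72
  3*Y**2 ↦ 3·1·100·1 = 300
  -3*Y*Z ↦ -3·1·10·8 = -240
  -Z**2 ↦ -1·1·1·64 = -64
Sum: F(3, 10, 8) = (-9) + (-30) + (72) + (300) + (-240) + (-64) = 29.
Reducing mod 11: 29 ≡ 7 (mod 11).
Since F(a, b, c) ≡ 7 ≠ 0 (mod 11), P does NOT lie on the curve.


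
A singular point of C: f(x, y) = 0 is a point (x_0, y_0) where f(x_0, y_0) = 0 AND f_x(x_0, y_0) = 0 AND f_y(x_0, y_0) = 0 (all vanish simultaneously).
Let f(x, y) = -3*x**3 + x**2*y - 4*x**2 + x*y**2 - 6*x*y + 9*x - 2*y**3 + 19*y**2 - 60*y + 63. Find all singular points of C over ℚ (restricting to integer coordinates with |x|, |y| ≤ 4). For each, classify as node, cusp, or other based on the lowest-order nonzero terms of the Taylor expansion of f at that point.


Singular points: {(0, 3)}; classification: node.

Compute partial derivatives:
  f_x = -9*x**2 + 2*x*y - 8*x + y**2 - 6*y + 9.
  f_y = x**2 + 2*x*y - 6*x - 6*y**2 + 38*y - 60.
Scan x_0 ∈ {−4, ..., 4}. For each x_0, f_y(x_0, y) is a polynomial in y; find its integer roots y ∈ {−4, ..., 4}, then test f_x and f at those candidates.
  x = -4: f_y(-4, y) = -6*y**2 + 30*y - 20; no integer root y with |y| ≤ 4.
  x = -3: f_y(-3, y) = -6*y**2 + 32*y - 33; no integer root y with |y| ≤ 4.
  x = -2: f_y(-2, y) = -6*y**2 + 34*y - 44; vanishes at y ∈ {2}. (-2, 2): f_x = -27 ≠ 0.
  x = -1: f_y(-1, y) = -6*y**2 + 36*y - 53; no integer root y with |y| ≤ 4.
  x = 0: f_y(0, y) = -6*y**2 + 38*y - 60; vanishes at y ∈ {3}. (0, 3): f_x = 0, f = 0 — SINGULAR.
  x = 1: f_y(1, y) = -6*y**2 + 40*y - 65; no integer root y with |y| ≤ 4.
  x = 2: f_y(2, y) = -6*y**2 + 42*y - 68; no integer root y with |y| ≤ 4.
  x = 3: f_y(3, y) = -6*y**2 + 44*y - 69; no integer root y with |y| ≤ 4.
  x = 4: f_y(4, y) = -6*y**2 + 46*y - 68; vanishes at y ∈ {2}. (4, 2): f_x = -159 ≠ 0.
Only singular point on the grid: (0, 3).
Classify: substitute x = 0 + u, y = 3 + v and expand: f = -3*u**3 + u**2*v - u**2 + u*v**2 - 2*v**3 + v**2.
No constant or linear terms (consistent with a singular point). Quadratic part: -u**2 + v**2. Cubic part: -3*u**3 + u**2*v + u*v**2 - 2*v**3.
The quadratic part v**2 - u**2 = (v − u)(v + u) splits into two distinct linear factors, so there are two distinct tangent lines y − 3 = ±(x − 0) — this is a node (ordinary double point).
Classification: node.


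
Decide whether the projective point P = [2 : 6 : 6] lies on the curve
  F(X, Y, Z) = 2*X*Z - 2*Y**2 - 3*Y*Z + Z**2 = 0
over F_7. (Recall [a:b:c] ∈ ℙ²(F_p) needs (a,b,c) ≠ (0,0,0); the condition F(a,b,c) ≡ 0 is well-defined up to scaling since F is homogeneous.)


F(2,6,6) ≡ 6 (mod 7); P is NOT on the curve.

Evaluate F(2, 6, 6) term-by-term (mod 7).
  2*X*Z ↦ 2·2·1·6 = 24
  -2*Y**2 ↦ -2·1·36·1 = -72
  -3*Y*Z ↦ -3·1·6·6 = -108
  Z**2 ↦ 1·1·1·36 = 36
Sum: F(2, 6, 6) = (24) + (-72) + (-108) + (36) = -120.
Reducing mod 7: -120 ≡ 6 (mod 7).
Since F(a, b, c) ≡ 6 ≠ 0 (mod 7), P does NOT lie on the curve.


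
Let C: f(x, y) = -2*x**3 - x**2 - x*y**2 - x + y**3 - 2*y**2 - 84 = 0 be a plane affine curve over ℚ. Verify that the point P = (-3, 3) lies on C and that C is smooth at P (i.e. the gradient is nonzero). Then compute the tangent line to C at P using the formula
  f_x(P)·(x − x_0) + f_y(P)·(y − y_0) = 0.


Tangent line at P: -58*x + 33*y - 273 = 0.

Step 1: f(-3, 3) = 0, so P lies on C.
Step 2: partial derivatives
  f_x(x, y) = -6*x**2 - 2*x - y**2 - 1, f_y(x, y) = -2*x*y + 3*y**2 - 4*y.
  f_x(P) = -58, f_y(P) = 33 (gradient nonzero, so P is smooth).
Step 3: tangent line at P: -58·(x − -3) + 33·(y − 3) = 0.
Expanding: -58*x + 33*y - 273 = 0.


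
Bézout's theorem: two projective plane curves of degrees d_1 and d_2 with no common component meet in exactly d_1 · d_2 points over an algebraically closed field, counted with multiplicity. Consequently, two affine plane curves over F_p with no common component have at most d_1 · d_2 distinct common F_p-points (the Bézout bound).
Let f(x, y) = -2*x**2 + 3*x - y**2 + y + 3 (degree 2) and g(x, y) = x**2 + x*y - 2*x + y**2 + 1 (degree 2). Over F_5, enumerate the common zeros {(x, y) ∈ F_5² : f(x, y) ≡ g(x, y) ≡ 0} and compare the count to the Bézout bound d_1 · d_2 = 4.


Common zeros: ∅; count = 0; Bézout bound = 4.

deg(f) = 2, deg(g) = 2, so Bézout bound = 4.
Scan x ∈ F_5. For each x, list the y ∈ F_5 with f(x, y) ≡ 0 and those with g(x, y) ≡ 0 (mod 5); the common zeros in that column are the intersection.
  x = 0: f ≡ 0 at y ∈ ∅; g ≡ 0 at y ∈ {2, 3}; common: ∅.
  x = 1: f ≡ 0 at y ∈ ∅; g ≡ 0 at y ∈ {0, 4}; common: ∅.
  x = 2: f ≡ 0 at y ∈ {3}; g ≡ 0 at y ∈ {4}; common: ∅.
  x = 3: f ≡ 0 at y ∈ ∅; g ≡ 0 at y ∈ ∅; common: ∅.
  x = 4: f ≡ 0 at y ∈ ∅; g ≡ 0 at y ∈ {3}; common: ∅.
Collecting: common zeros = ∅, so the count is 0.
Comparison with the Bézout bound: 0 ≤ 4 = deg(f)·deg(g), as expected for curves with no common component (the affine F_5-count falls short of the bound because intersections may lie at infinity, over extension fields, or carry multiplicity).


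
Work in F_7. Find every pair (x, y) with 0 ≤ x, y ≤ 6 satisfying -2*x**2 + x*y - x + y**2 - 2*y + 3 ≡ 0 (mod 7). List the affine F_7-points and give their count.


Affine F_7-points: {(1, 0), (1, 1), (2, 0), (5, 2), (6, 1), (6, 2)}; count = 6.

For each of the 49 pairs (x, y) ∈ F_7², evaluate f(x, y) mod 7. Record the zeros.
  x = 0: [0↦3, 1↦2, 2↦3, 3↦6, 4↦4, 5↦4, 6↦6]  zeros at y ∈ ∅
  x = 1: [0↦0, 1↦0, 2↦2, 3↦6, 4↦5, 5↦6, 6↦2]  zeros at y ∈ {0, 1}
  x = 2: [0↦0, 1↦1, 2↦4, 3↦2, 4↦2, 5↦4, 6↦1]  zeros at y ∈ {0}
  x = 3: [0↦3, 1↦5, 2↦2, 3↦1, 4↦2, 5↦5, 6↦3]  zeros at y ∈ ∅
  x = 4: [0↦2, 1↦5, 2↦3, 3↦3, 4↦5, 5↦2, 6↦1]  zeros at y ∈ ∅
  x = 5: [0↦4, 1↦1, 2↦0, 3↦1, 4↦4, 5↦2, 6↦2]  zeros at y ∈ {2}
  x = 6: [0↦2, 1↦0, 2↦0, 3↦2, 4↦6, 5↦5, 6↦6]  zeros at y ∈ {1, 2}
Collecting zeros: affine points = {(1, 0), (1, 1), (2, 0), (5, 2), (6, 1), (6, 2)}.
Total count |C(F_7)_aff| = 6.


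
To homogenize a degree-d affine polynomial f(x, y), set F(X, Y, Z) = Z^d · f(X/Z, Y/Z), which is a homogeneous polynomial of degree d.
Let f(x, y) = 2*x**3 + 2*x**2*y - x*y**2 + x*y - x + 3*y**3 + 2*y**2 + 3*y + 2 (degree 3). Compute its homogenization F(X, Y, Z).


F(X, Y, Z) = 2*X**3 + 2*X**2*Y - X*Y**2 + X*Y*Z - X*Z**2 + 3*Y**3 + 2*Y**2*Z + 3*Y*Z**2 + 2*Z**3

deg(f) = 3.
Substitute x = X/Z, y = Y/Z into f, then multiply by Z^3.
  monomial 2·x^3·y^0 ↦ 2·X^3·Y^0·Z^0.
  monomial 2·x^2·y^1 ↦ 2·X^2·Y^1·Z^0.
  monomial -1·x^1·y^2 ↦ -1·X^1·Y^2·Z^0.
  monomial 1·x^1·y^1 ↦ 1·X^1·Y^1·Z^1.
  monomial -1·x^1·y^0 ↦ -1·X^1·Y^0·Z^2.
  monomial 3·x^0·y^3 ↦ 3·X^0·Y^3·Z^0.
  monomial 2·x^0·y^2 ↦ 2·X^0·Y^2·Z^1.
  monomial 3·x^0·y^1 ↦ 3·X^0·Y^1·Z^2.
  monomial 2·x^0·y^0 ↦ 2·X^0·Y^0·Z^3.
Collecting: F(X, Y, Z) = 2*X**3 + 2*X**2*Y - X*Y**2 + X*Y*Z - X*Z**2 + 3*Y**3 + 2*Y**2*Z + 3*Y*Z**2 + 2*Z**3.


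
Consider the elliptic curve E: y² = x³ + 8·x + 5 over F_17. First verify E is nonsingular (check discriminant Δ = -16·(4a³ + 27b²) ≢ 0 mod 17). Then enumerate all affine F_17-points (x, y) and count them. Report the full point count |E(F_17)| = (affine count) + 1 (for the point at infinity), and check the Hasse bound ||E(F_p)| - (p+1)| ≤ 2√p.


Affine points = {(4, 4), (4, 13), (5, 0), (7, 8), (7, 9), (11, 8), (11, 9), (15, 7), (15, 10), (16, 8), (16, 9)}; affine count = 11; |E(F_17)| = 12.

Discriminant check: Δ ∝ 4a³ + 27b² = 4·8³ + 27·5² = 4·512 + 27·25 ≡ 3 (mod 17). Nonzero ⇒ E is nonsingular.
For each x ∈ F_17, compute rhs = x³ + 8·x + 5 mod 17, then count y ∈ F_17 with y² ≡ rhs.
  x = 0: rhs = 5, matching y values: none (0 points).
  x = 1: rhs = 14, matching y values: none (0 points).
  x = 2: rhs = 12, matching y values: none (0 points).
  x = 3: rhs = 5, matching y values: none (0 points).
  x = 4: rhs = 16, matching y values: 4, 13 (2 points).
  x = 5: rhs = 0, matching y values: 0 (1 points).
  x = 6: rhs = 14, matching y values: none (0 points).
  x = 7: rhs = 13, matching y values: 8, 9 (2 points).
  x = 8: rhs = 3, matching y values: none (0 points).
  x = 9: rhs = 7, matching y values: none (0 points).
  x = 10: rhs = 14, matching y values: none (0 points).
  x = 11: rhs = 13, matching y values: 8, 9 (2 points).
  x = 12: rhs = 10, matching y values: none (0 points).
  x = 13: rhs = 11, matching y values: none (0 points).
  x = 14: rhs = 5, matching y values: none (0 points).
  x = 15: rhs = 15, matching y values: 7, 10 (2 points).
  x = 16: rhs = 13, matching y values: 8, 9 (2 points).
Total affine count: 11.
Full point count |E(F_17)| = 11 + 1 = 12.
Hasse bound: |12 − (17+1)| = |-6| = 6 ≤ 2√17 ≈ 8.2462 ✓.


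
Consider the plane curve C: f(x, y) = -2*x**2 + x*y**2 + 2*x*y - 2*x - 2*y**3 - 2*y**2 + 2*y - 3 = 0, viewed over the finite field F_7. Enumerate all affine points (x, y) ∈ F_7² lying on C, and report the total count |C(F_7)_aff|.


Affine F_7-points: {(1, 0), (2, 4), (4, 3), (4, 6), (5, 0), (5, 6), (6, 3)}; count = 7.

For each of the 49 pairs (x, y) ∈ F_7², evaluate f(x, y) mod 7. Record the zeros.
  x = 0: [0↦4, 1↦2, 2↦5, 3↦1, 4↦6, 5↦1, 6↦2]  zeros at y ∈ ∅
  x = 1: [0↦0, 1↦1, 2↦2, 3↦5, 4↦5, 5↦4, 6↦4]  zeros at y ∈ {0}
  x = 2: [0↦6, 1↦3, 2↦2, 3↦5, 4↦0, 5↦3, 6↦2]  zeros at y ∈ {4}
  x = 3: [0↦1, 1↦1, 2↦5, 3↦1, 4↦5, 5↦5, 6↦3]  zeros at y ∈ ∅
  x = 4: [0↦6, 1↦2, 2↦4, 3↦0, 4↦6, 5↦3, 6↦0]  zeros at y ∈ {3, 6}
  x = 5: [0↦0, 1↦6, 2↦6, 3↦2, 4↦3, 5↦4, 6↦0]  zeros at y ∈ {0, 6}
  x = 6: [0↦4, 1↦6, 2↦4, 3↦0, 4↦3, 5↦1, 6↦3]  zeros at y ∈ {3}
Collecting zeros: affine points = {(1, 0), (2, 4), (4, 3), (4, 6), (5, 0), (5, 6), (6, 3)}.
Total count |C(F_7)_aff| = 7.


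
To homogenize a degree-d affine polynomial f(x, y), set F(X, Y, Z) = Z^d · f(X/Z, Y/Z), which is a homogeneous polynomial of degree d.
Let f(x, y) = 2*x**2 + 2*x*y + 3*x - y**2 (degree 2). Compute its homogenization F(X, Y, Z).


F(X, Y, Z) = 2*X**2 + 2*X*Y + 3*X*Z - Y**2

deg(f) = 2.
Substitute x = X/Z, y = Y/Z into f, then multiply by Z^2.
  monomial 2·x^2·y^0 ↦ 2·X^2·Y^0·Z^0.
  monomial 2·x^1·y^1 ↦ 2·X^1·Y^1·Z^0.
  monomial 3·x^1·y^0 ↦ 3·X^1·Y^0·Z^1.
  monomial -1·x^0·y^2 ↦ -1·X^0·Y^2·Z^0.
Collecting: F(X, Y, Z) = 2*X**2 + 2*X*Y + 3*X*Z - Y**2.


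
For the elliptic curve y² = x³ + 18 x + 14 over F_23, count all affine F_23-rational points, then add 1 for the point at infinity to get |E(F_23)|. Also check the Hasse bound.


Affine points = {(2, 9), (2, 14), (3, 7), (3, 16), (4, 9), (4, 14), (6, 4), (6, 19), (7, 0), (8, 7), (8, 16), (9, 10), (9, 13), (11, 5), (11, 18), (12, 7), (12, 16), (15, 5), (15, 18), (17, 9), (17, 14), (18, 11), (18, 12), (19, 4), (19, 19), (20, 5), (20, 18), (21, 4), (21, 19), (22, 8), (22, 15)}; affine count = 31; |E(F_23)| = 32.

Discriminant check: Δ ∝ 4a³ + 27b² = 4·18³ + 27·14² = 4·5832 + 27·196 ≡ 8 (mod 23). Nonzero ⇒ E is nonsingular.
For each x ∈ F_23, compute rhs = x³ + 18·x + 14 mod 23, then count y ∈ F_23 with y² ≡ rhs.
  x = 0: rhs = 14, matching y values: none (0 points).
  x = 1: rhs = 10, matching y values: none (0 points).
  x = 2: rhs = 12, matching y values: 9, 14 (2 points).
  x = 3: rhs = 3, matching y values: 7, 16 (2 points).
  x = 4: rhs = 12, matching y values: 9, 14 (2 points).
  x = 5: rhs = 22, matching y values: none (0 points).
  x = 6: rhs = 16, matching y values: 4, 19 (2 points).
  x = 7: rhs = 0, matching y values: 0 (1 points).
  x = 8: rhs = 3, matching y values: 7, 16 (2 points).
  x = 9: rhs = 8, matching y values: 10, 13 (2 points).
  x = 10: rhs = 21, matching y values: none (0 points).
  x = 11: rhs = 2, matching y values: 5, 18 (2 points).
  x = 12: rhs = 3, matching y values: 7, 16 (2 points).
  x = 13: rhs = 7, matching y values: none (0 points).
  x = 14: rhs = 20, matching y values: none (0 points).
  x = 15: rhs = 2, matching y values: 5, 18 (2 points).
  x = 16: rhs = 5, matching y values: none (0 points).
  x = 17: rhs = 12, matching y values: 9, 14 (2 points).
  x = 18: rhs = 6, matching y values: 11, 12 (2 points).
  x = 19: rhs = 16, matching y values: 4, 19 (2 points).
  x = 20: rhs = 2, matching y values: 5, 18 (2 points).
  x = 21: rhs = 16, matching y values: 4, 19 (2 points).
  x = 22: rhs = 18, matching y values: 8, 15 (2 points).
Total affine count: 31.
Full point count |E(F_23)| = 31 + 1 = 32.
Hasse bound: |32 − (23+1)| = |8| = 8 ≤ 2√23 ≈ 9.5917 ✓.


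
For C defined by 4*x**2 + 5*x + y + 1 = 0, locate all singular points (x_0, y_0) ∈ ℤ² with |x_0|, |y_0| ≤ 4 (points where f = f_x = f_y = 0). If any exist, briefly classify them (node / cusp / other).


No singular points in the scanned grid; C is smooth there.

Compute partial derivatives:
  f_x = 8*x + 5.
  f_y = 1.
f_y = 1 is a nonzero constant, so f_y never vanishes: no point (x, y) can satisfy f = f_x = f_y = 0. In particular no (x, y) ∈ {−4, ..., 4}² is singular; the curve is smooth.


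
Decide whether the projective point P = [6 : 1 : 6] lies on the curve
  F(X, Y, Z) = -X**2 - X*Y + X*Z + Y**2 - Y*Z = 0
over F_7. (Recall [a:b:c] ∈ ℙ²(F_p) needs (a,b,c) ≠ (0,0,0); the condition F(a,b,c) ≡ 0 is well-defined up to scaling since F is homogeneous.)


F(6,1,6) ≡ 3 (mod 7); P is NOT on the curve.

Evaluate F(6, 1, 6) term-by-term (mod 7).
  -X**2 ↦ -1·36·1·1 = -36
  -X*Y ↦ -1·6·1·1 = -6
  X*Z ↦ 1·6·1·6 = 36
  Y**2 ↦ 1·1·1·1 = 1
  -Y*Z ↦ -1·1·1·6 = -6
Sum: F(6, 1, 6) = (-36) + (-6) + (36) + (1) + (-6) = -11.
Reducing mod 7: -11 ≡ 3 (mod 7).
Since F(a, b, c) ≡ 3 ≠ 0 (mod 7), P does NOT lie on the curve.


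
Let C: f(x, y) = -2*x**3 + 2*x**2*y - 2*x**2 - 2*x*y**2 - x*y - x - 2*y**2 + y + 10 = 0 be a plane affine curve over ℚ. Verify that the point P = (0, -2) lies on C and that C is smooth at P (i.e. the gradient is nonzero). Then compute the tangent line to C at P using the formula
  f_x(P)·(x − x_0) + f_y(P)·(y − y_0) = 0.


Tangent line at P: -7*x + 9*y + 18 = 0.

Step 1: f(0, -2) = 0, so P lies on C.
Step 2: partial derivatives
  f_x(x, y) = -6*x**2 + 4*x*y - 4*x - 2*y**2 - y - 1, f_y(x, y) = 2*x**2 - 4*x*y - x - 4*y + 1.
  f_x(P) = -7, f_y(P) = 9 (gradient nonzero, so P is smooth).
Step 3: tangent line at P: -7·(x − 0) + 9·(y − -2) = 0.
Expanding: -7*x + 9*y + 18 = 0.


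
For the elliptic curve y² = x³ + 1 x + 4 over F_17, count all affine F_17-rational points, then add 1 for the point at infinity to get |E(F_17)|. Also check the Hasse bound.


Affine points = {(0, 2), (0, 15), (3, 0), (4, 2), (4, 15), (5, 7), (5, 10), (13, 2), (13, 15), (14, 5), (14, 12), (16, 6), (16, 11)}; affine count = 13; |E(F_17)| = 14.

Discriminant check: Δ ∝ 4a³ + 27b² = 4·1³ + 27·4² = 4·1 + 27·16 ≡ 11 (mod 17). Nonzero ⇒ E is nonsingular.
For each x ∈ F_17, compute rhs = x³ + 1·x + 4 mod 17, then count y ∈ F_17 with y² ≡ rhs.
  x = 0: rhs = 4, matching y values: 2, 15 (2 points).
  x = 1: rhs = 6, matching y values: none (0 points).
  x = 2: rhs = 14, matching y values: none (0 points).
  x = 3: rhs = 0, matching y values: 0 (1 points).
  x = 4: rhs = 4, matching y values: 2, 15 (2 points).
  x = 5: rhs = 15, matching y values: 7, 10 (2 points).
  x = 6: rhs = 5, matching y values: none (0 points).
  x = 7: rhs = 14, matching y values: none (0 points).
  x = 8: rhs = 14, matching y values: none (0 points).
  x = 9: rhs = 11, matching y values: none (0 points).
  x = 10: rhs = 11, matching y values: none (0 points).
  x = 11: rhs = 3, matching y values: none (0 points).
  x = 12: rhs = 10, matching y values: none (0 points).
  x = 13: rhs = 4, matching y values: 2, 15 (2 points).
  x = 14: rhs = 8, matching y values: 5, 12 (2 points).
  x = 15: rhs = 11, matching y values: none (0 points).
  x = 16: rhs = 2, matching y values: 6, 11 (2 points).
Total affine count: 13.
Full point count |E(F_17)| = 13 + 1 = 14.
Hasse bound: |14 − (17+1)| = |-4| = 4 ≤ 2√17 ≈ 8.2462 ✓.


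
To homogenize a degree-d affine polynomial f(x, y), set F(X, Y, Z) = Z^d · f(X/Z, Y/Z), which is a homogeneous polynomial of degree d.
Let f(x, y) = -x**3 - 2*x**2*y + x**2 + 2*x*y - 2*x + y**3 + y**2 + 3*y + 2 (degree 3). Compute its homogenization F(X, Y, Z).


F(X, Y, Z) = -X**3 - 2*X**2*Y + X**2*Z + 2*X*Y*Z - 2*X*Z**2 + Y**3 + Y**2*Z + 3*Y*Z**2 + 2*Z**3

deg(f) = 3.
Substitute x = X/Z, y = Y/Z into f, then multiply by Z^3.
  monomial -1·x^3·y^0 ↦ -1·X^3·Y^0·Z^0.
  monomial -2·x^2·y^1 ↦ -2·X^2·Y^1·Z^0.
  monomial 1·x^2·y^0 ↦ 1·X^2·Y^0·Z^1.
  monomial 2·x^1·y^1 ↦ 2·X^1·Y^1·Z^1.
  monomial -2·x^1·y^0 ↦ -2·X^1·Y^0·Z^2.
  monomial 1·x^0·y^3 ↦ 1·X^0·Y^3·Z^0.
  monomial 1·x^0·y^2 ↦ 1·X^0·Y^2·Z^1.
  monomial 3·x^0·y^1 ↦ 3·X^0·Y^1·Z^2.
  monomial 2·x^0·y^0 ↦ 2·X^0·Y^0·Z^3.
Collecting: F(X, Y, Z) = -X**3 - 2*X**2*Y + X**2*Z + 2*X*Y*Z - 2*X*Z**2 + Y**3 + Y**2*Z + 3*Y*Z**2 + 2*Z**3.


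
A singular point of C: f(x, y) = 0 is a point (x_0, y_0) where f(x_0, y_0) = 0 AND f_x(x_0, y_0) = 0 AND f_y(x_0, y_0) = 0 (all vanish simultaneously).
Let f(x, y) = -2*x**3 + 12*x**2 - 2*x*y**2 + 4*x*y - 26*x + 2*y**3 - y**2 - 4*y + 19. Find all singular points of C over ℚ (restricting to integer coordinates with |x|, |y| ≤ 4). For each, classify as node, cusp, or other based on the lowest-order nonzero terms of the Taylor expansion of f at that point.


Singular points: {(2, 1)}; classification: cusp.

Compute partial derivatives:
  f_x = -6*x**2 + 24*x - 2*y**2 + 4*y - 26.
  f_y = -4*x*y + 4*x + 6*y**2 - 2*y - 4.
Scan x_0 ∈ {−4, ..., 4}. For each x_0, f_y(x_0, y) is a polynomial in y; find its integer roots y ∈ {−4, ..., 4}, then test f_x and f at those candidates.
  x = -4: f_y(-4, y) = 6*y**2 + 14*y - 20; vanishes at y ∈ {1}. (-4, 1): f_x = -216 ≠ 0.
  x = -3: f_y(-3, y) = 6*y**2 + 10*y - 16; vanishes at y ∈ {1}. (-3, 1): f_x = -150 ≠ 0.
  x = -2: f_y(-2, y) = 6*y**2 + 6*y - 12; vanishes at y ∈ {-2, 1}. (-2, -2): f_x = -114 ≠ 0; (-2, 1): f_x = -96 ≠ 0.
  x = -1: f_y(-1, y) = 6*y**2 + 2*y - 8; vanishes at y ∈ {1}. (-1, 1): f_x = -54 ≠ 0.
  x = 0: f_y(0, y) = 6*y**2 - 2*y - 4; vanishes at y ∈ {1}. (0, 1): f_x = -24 ≠ 0.
  x = 1: f_y(1, y) = 6*y**2 - 6*y; vanishes at y ∈ {0, 1}. (1, 0): f_x = -8 ≠ 0; (1, 1): f_x = -6 ≠ 0.
  x = 2: f_y(2, y) = 6*y**2 - 10*y + 4; vanishes at y ∈ {1}. (2, 1): f_x = 0, f = 0 — SINGULAR.
  x = 3: f_y(3, y) = 6*y**2 - 14*y + 8; vanishes at y ∈ {1}. (3, 1): f_x = -6 ≠ 0.
  x = 4: f_y(4, y) = 6*y**2 - 18*y + 12; vanishes at y ∈ {1, 2}. (4, 1): f_x = -24 ≠ 0; (4, 2): f_x = -26 ≠ 0.
Only singular point on the grid: (2, 1).
Classify: substitute x = 2 + u, y = 1 + v and expand: f = -2*u**3 - 2*u*v**2 + 2*v**3 + v**2.
No constant or linear terms (consistent with a singular point). Quadratic part: v**2. Cubic part: -2*u**3 - 2*u*v**2 + 2*v**3.
The quadratic part v**2 is a perfect square, so there is a single (double) tangent line v = 0, i.e. y = 1. Restricting the cubic part to that line (v = 0) leaves -2*u**3 ≠ 0, so f is not divisible by v and the branch is v² ≈ 2*u**3 to lowest order — this is a cusp.
Classification: cusp.


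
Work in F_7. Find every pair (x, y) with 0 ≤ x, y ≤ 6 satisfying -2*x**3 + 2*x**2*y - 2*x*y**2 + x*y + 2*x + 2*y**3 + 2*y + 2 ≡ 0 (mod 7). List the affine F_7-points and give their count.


Affine F_7-points: {(1, 1), (1, 6), (2, 1), (2, 2), (2, 6), (3, 6), (5, 0), (5, 1), (5, 4)}; count = 9.

For each of the 49 pairs (x, y) ∈ F_7², evaluate f(x, y) mod 7. Record the zeros.
  x = 0: [0↦2, 1↦6, 2↦1, 3↦6, 4↦5, 5↦3, 6↦5]  zeros at y ∈ ∅
  x = 1: [0↦2, 1↦0, 2↦6, 3↦4, 4↦6, 5↦3, 6↦0]  zeros at y ∈ {1, 6}
  x = 2: [0↦4, 1↦0, 2↦0, 3↦2, 4↦4, 5↦4, 6↦0]  zeros at y ∈ {1, 2, 6}
  x = 3: [0↦3, 1↦1, 2↦6, 3↦2, 4↦1, 5↦1, 6↦0]  zeros at y ∈ {6}
  x = 4: [0↦1, 1↦5, 2↦5, 3↦6, 4↦6, 5↦3, 6↦2]  zeros at y ∈ ∅
  x = 5: [0↦0, 1↦0, 2↦6, 3↦2, 4↦0, 5↦5, 6↦1]  zeros at y ∈ {0, 1, 4}
  x = 6: [0↦2, 1↦2, 2↦4, 3↦6, 4↦6, 5↦2, 6↦6]  zeros at y ∈ ∅
Collecting zeros: affine points = {(1, 1), (1, 6), (2, 1), (2, 2), (2, 6), (3, 6), (5, 0), (5, 1), (5, 4)}.
Total count |C(F_7)_aff| = 9.
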